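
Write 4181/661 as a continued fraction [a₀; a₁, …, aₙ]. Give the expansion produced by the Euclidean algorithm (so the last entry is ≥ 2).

4181 = 6·661 + 215
661 = 3·215 + 16
215 = 13·16 + 7
16 = 2·7 + 2
7 = 3·2 + 1
2 = 2·1 + 0  (stop)
So 4181/661 = [6; 3, 13, 2, 3, 2].

[6; 3, 13, 2, 3, 2]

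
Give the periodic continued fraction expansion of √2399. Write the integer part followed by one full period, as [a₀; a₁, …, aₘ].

[48; 1, 47, 1, 96]

a₀ = ⌊√2399⌋ = 48.
With m₀=0, d₀=1 and mₖ₊₁ = dₖaₖ − mₖ, dₖ₊₁ = (n − mₖ₊₁²)/dₖ, aₖ₊₁ = ⌊(a₀+mₖ₊₁)/dₖ₊₁⌋:
  k=1: m=48, d=95, a=1
  k=2: m=47, d=2, a=47
  k=3: m=47, d=95, a=1
  k=4: m=48, d=1, a=96
d=1 and a=2a₀=96 at k=4, so the next step gives (m, d) = (48, 95) again — its k=1 value — and the period has length 4.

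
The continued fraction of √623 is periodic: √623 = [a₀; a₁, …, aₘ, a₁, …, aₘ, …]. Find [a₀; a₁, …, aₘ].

[24; 1, 23, 1, 48]

a₀ = ⌊√623⌋ = 24.
With m₀=0, d₀=1 and mₖ₊₁ = dₖaₖ − mₖ, dₖ₊₁ = (n − mₖ₊₁²)/dₖ, aₖ₊₁ = ⌊(a₀+mₖ₊₁)/dₖ₊₁⌋:
  k=1: m=24, d=47, a=1
  k=2: m=23, d=2, a=23
  k=3: m=23, d=47, a=1
  k=4: m=24, d=1, a=48
d=1 and a=2a₀=48 at k=4, so the next step gives (m, d) = (24, 47) again — its k=1 value — and the period has length 4.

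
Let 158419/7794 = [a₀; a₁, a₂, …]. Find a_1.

158419 = 20·7794 + 2539   →  a_0 = 20
7794 = 3·2539 + 177   →  a_1 = 3

3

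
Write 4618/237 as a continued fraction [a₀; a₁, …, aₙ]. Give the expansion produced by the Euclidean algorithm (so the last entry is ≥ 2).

4618 = 19·237 + 115
237 = 2·115 + 7
115 = 16·7 + 3
7 = 2·3 + 1
3 = 3·1 + 0  (stop)
So 4618/237 = [19; 2, 16, 2, 3].

[19; 2, 16, 2, 3]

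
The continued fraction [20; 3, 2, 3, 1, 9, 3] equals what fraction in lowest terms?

19073/940

Fold from the inside: start with 3/1.
  9 + 1/3 = 28/3
  1 + 3/28 = 31/28
  3 + 28/31 = 121/31
  2 + 31/121 = 273/121
  3 + 121/273 = 940/273
  20 + 273/940 = 19073/940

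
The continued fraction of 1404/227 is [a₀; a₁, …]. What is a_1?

5

1404 = 6·227 + 42   →  a_0 = 6
227 = 5·42 + 17   →  a_1 = 5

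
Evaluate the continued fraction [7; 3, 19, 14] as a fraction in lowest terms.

5972/815

Fold from the inside: start with 14/1.
  19 + 1/14 = 267/14
  3 + 14/267 = 815/267
  7 + 267/815 = 5972/815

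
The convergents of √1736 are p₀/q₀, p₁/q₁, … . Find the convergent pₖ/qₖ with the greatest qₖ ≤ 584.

√1736 = [41; 1, 1, 1, 82, …] (period length 4).
Convergents:
  p_0/q_0 = 41/1
  p_1/q_1 = 42/1
  p_2/q_2 = 83/2
  p_3/q_3 = 125/3
  p_4/q_4 = 10333/248
  p_5/q_5 = 10458/251
  p_6/q_6 = 20791/499
  p_7/q_7 = 31249/750
q_6 = 499 ≤ 584 < 750 = q_7, so the answer is 20791/499.

20791/499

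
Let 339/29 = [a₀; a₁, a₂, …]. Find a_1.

1

339 = 11·29 + 20   →  a_0 = 11
29 = 1·20 + 9   →  a_1 = 1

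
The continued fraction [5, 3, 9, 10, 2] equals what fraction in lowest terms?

3161/594

Using pₖ = aₖpₖ₋₁ + pₖ₋₂ and qₖ = aₖqₖ₋₁ + qₖ₋₂:
  k=0: a=5, p=5, q=1
  k=1: a=3, p=16, q=3
  k=2: a=9, p=149, q=28
  k=3: a=10, p=1506, q=283
  k=4: a=2, p=3161, q=594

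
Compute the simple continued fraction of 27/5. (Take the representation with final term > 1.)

27 = 5*5 + 2
5 = 2*2 + 1
2 = 2*1 + 0  (stop)
So 27/5 = [5; 2, 2].

[5; 2, 2]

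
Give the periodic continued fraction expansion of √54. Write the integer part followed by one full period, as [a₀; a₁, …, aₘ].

[7; 2, 1, 6, 1, 2, 14]

a₀ = ⌊√54⌋ = 7.
With m₀=0, d₀=1 and mₖ₊₁ = dₖaₖ − mₖ, dₖ₊₁ = (n − mₖ₊₁²)/dₖ, aₖ₊₁ = ⌊(a₀+mₖ₊₁)/dₖ₊₁⌋:
  k=1: m=7, d=5, a=2
  k=2: m=3, d=9, a=1
  k=3: m=6, d=2, a=6
  k=4: m=6, d=9, a=1
  k=5: m=3, d=5, a=2
  k=6: m=7, d=1, a=14
d=1 and a=2a₀=14 at k=6, so the next step gives (m, d) = (7, 5) again — its k=1 value — and the period has length 6.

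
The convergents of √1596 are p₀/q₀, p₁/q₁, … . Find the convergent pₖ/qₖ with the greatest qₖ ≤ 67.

799/20

√1596 = [39; 1, 18, 1, 78, …] (period length 4).
Convergents:
  p_0/q_0 = 39/1
  p_1/q_1 = 40/1
  p_2/q_2 = 759/19
  p_3/q_3 = 799/20
  p_4/q_4 = 63081/1579
q_3 = 20 ≤ 67 < 1579 = q_4, so the answer is 799/20.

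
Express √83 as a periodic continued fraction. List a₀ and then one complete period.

a₀ = ⌊√83⌋ = 9.
With m₀=0, d₀=1 and mₖ₊₁ = dₖaₖ − mₖ, dₖ₊₁ = (n − mₖ₊₁²)/dₖ, aₖ₊₁ = ⌊(a₀+mₖ₊₁)/dₖ₊₁⌋:
  k=1: m=9, d=2, a=9
  k=2: m=9, d=1, a=18
d=1 and a=2a₀=18 at k=2, so the next step gives (m, d) = (9, 2) again — its k=1 value — and the period has length 2.

[9; 9, 18]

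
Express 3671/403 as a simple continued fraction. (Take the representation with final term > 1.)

[9; 9, 6, 3, 2]

3671 = 9*403 + 44
403 = 9*44 + 7
44 = 6*7 + 2
7 = 3*2 + 1
2 = 2*1 + 0  (stop)
So 3671/403 = [9; 9, 6, 3, 2].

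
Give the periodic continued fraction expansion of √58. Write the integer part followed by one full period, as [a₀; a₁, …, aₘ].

a₀ = ⌊√58⌋ = 7.
With m₀=0, d₀=1 and mₖ₊₁ = dₖaₖ − mₖ, dₖ₊₁ = (n − mₖ₊₁²)/dₖ, aₖ₊₁ = ⌊(a₀+mₖ₊₁)/dₖ₊₁⌋:
  k=1: m=7, d=9, a=1
  k=2: m=2, d=6, a=1
  k=3: m=4, d=7, a=1
  k=4: m=3, d=7, a=1
  k=5: m=4, d=6, a=1
  k=6: m=2, d=9, a=1
  k=7: m=7, d=1, a=14
d=1 and a=2a₀=14 at k=7, so the next step gives (m, d) = (7, 9) again — its k=1 value — and the period has length 7.

[7; 1, 1, 1, 1, 1, 1, 14]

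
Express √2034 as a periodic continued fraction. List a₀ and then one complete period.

a₀ = ⌊√2034⌋ = 45.
With m₀=0, d₀=1 and mₖ₊₁ = dₖaₖ − mₖ, dₖ₊₁ = (n − mₖ₊₁²)/dₖ, aₖ₊₁ = ⌊(a₀+mₖ₊₁)/dₖ₊₁⌋:
  k=1: m=45, d=9, a=10
  k=2: m=45, d=1, a=90
d=1 and a=2a₀=90 at k=2, so the next step gives (m, d) = (45, 9) again — its k=1 value — and the period has length 2.

[45; 10, 90]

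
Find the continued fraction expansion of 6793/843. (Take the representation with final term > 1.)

[8; 17, 4, 1, 9]

6793 = 8·843 + 49
843 = 17·49 + 10
49 = 4·10 + 9
10 = 1·9 + 1
9 = 9·1 + 0  (stop)
So 6793/843 = [8; 17, 4, 1, 9].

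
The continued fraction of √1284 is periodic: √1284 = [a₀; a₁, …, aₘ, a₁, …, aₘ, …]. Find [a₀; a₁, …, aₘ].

a₀ = ⌊√1284⌋ = 35.
With m₀=0, d₀=1 and mₖ₊₁ = dₖaₖ − mₖ, dₖ₊₁ = (n − mₖ₊₁²)/dₖ, aₖ₊₁ = ⌊(a₀+mₖ₊₁)/dₖ₊₁⌋:
  k=1: m=35, d=59, a=1
  k=2: m=24, d=12, a=4
  k=3: m=24, d=59, a=1
  k=4: m=35, d=1, a=70
d=1 and a=2a₀=70 at k=4, so the next step gives (m, d) = (35, 59) again — its k=1 value — and the period has length 4.

[35; 1, 4, 1, 70]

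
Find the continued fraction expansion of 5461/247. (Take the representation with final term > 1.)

5461 = 22·247 + 27
247 = 9·27 + 4
27 = 6·4 + 3
4 = 1·3 + 1
3 = 3·1 + 0  (stop)
So 5461/247 = [22; 9, 6, 1, 3].

[22; 9, 6, 1, 3]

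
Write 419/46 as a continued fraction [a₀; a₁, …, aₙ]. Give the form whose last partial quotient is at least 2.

[9; 9, 5]

419 = 9·46 + 5
46 = 9·5 + 1
5 = 5·1 + 0  (stop)
So 419/46 = [9; 9, 5].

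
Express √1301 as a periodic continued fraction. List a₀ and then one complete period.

[36; 14, 2, 2, 2, 2, 14, 72]

a₀ = ⌊√1301⌋ = 36.
With m₀=0, d₀=1 and mₖ₊₁ = dₖaₖ − mₖ, dₖ₊₁ = (n − mₖ₊₁²)/dₖ, aₖ₊₁ = ⌊(a₀+mₖ₊₁)/dₖ₊₁⌋:
  k=1: m=36, d=5, a=14
  k=2: m=34, d=29, a=2
  k=3: m=24, d=25, a=2
  k=4: m=26, d=25, a=2
  k=5: m=24, d=29, a=2
  k=6: m=34, d=5, a=14
  k=7: m=36, d=1, a=72
d=1 and a=2a₀=72 at k=7, so the next step gives (m, d) = (36, 5) again — its k=1 value — and the period has length 7.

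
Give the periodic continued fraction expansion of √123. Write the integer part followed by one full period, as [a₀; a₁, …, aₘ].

a₀ = ⌊√123⌋ = 11.
With m₀=0, d₀=1 and mₖ₊₁ = dₖaₖ − mₖ, dₖ₊₁ = (n − mₖ₊₁²)/dₖ, aₖ₊₁ = ⌊(a₀+mₖ₊₁)/dₖ₊₁⌋:
  k=1: m=11, d=2, a=11
  k=2: m=11, d=1, a=22
d=1 and a=2a₀=22 at k=2, so the next step gives (m, d) = (11, 2) again — its k=1 value — and the period has length 2.

[11; 11, 22]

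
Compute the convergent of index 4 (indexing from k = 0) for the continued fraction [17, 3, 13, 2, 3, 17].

5007/289

Using pₖ = aₖpₖ₋₁ + pₖ₋₂, qₖ = aₖqₖ₋₁ + qₖ₋₂ (with p₋₁=1, p₋₂=0, q₋₁=0, q₋₂=1):
  k=0: a=17, p=17, q=1
  k=1: a=3, p=52, q=3
  k=2: a=13, p=693, q=40
  k=3: a=2, p=1438, q=83
  k=4: a=3, p=5007, q=289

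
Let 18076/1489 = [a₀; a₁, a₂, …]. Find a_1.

18076 = 12·1489 + 208   →  a_0 = 12
1489 = 7·208 + 33   →  a_1 = 7

7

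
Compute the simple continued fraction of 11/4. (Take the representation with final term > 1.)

11 = 2×4 + 3
4 = 1×3 + 1
3 = 3×1 + 0  (stop)
So 11/4 = [2; 1, 3].

[2; 1, 3]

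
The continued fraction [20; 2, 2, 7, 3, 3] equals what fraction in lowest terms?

Using pₖ = aₖpₖ₋₁ + pₖ₋₂ and qₖ = aₖqₖ₋₁ + qₖ₋₂:
  k=0: a=20, p=20, q=1
  k=1: a=2, p=41, q=2
  k=2: a=2, p=102, q=5
  k=3: a=7, p=755, q=37
  k=4: a=3, p=2367, q=116
  k=5: a=3, p=7856, q=385

7856/385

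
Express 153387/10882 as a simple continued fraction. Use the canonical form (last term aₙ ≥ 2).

[14; 10, 2, 8, 1, 17, 3]

153387 = 14*10882 + 1039
10882 = 10*1039 + 492
1039 = 2*492 + 55
492 = 8*55 + 52
55 = 1*52 + 3
52 = 17*3 + 1
3 = 3*1 + 0  (stop)
So 153387/10882 = [14; 10, 2, 8, 1, 17, 3].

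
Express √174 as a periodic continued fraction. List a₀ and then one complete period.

a₀ = ⌊√174⌋ = 13.

[13; 5, 4, 5, 26]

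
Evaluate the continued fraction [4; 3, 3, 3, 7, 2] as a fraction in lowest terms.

Using pₖ = aₖpₖ₋₁ + pₖ₋₂ and qₖ = aₖqₖ₋₁ + qₖ₋₂:
  k=0: a=4, p=4, q=1
  k=1: a=3, p=13, q=3
  k=2: a=3, p=43, q=10
  k=3: a=3, p=142, q=33
  k=4: a=7, p=1037, q=241
  k=5: a=2, p=2216, q=515

2216/515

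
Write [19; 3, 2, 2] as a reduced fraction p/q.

Fold from the inside: start with 2/1.
  2 + 1/2 = 5/2
  3 + 2/5 = 17/5
  19 + 5/17 = 328/17

328/17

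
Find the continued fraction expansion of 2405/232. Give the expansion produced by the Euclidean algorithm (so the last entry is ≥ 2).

2405 = 10×232 + 85
232 = 2×85 + 62
85 = 1×62 + 23
62 = 2×23 + 16
23 = 1×16 + 7
16 = 2×7 + 2
7 = 3×2 + 1
2 = 2×1 + 0  (stop)
So 2405/232 = [10; 2, 1, 2, 1, 2, 3, 2].

[10; 2, 1, 2, 1, 2, 3, 2]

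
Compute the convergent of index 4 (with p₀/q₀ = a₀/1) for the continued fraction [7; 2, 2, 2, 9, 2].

Using pₖ = aₖpₖ₋₁ + pₖ₋₂, qₖ = aₖqₖ₋₁ + qₖ₋₂ (with p₋₁=1, p₋₂=0, q₋₁=0, q₋₂=1):
  k=0: a=7, p=7, q=1
  k=1: a=2, p=15, q=2
  k=2: a=2, p=37, q=5
  k=3: a=2, p=89, q=12
  k=4: a=9, p=838, q=113

838/113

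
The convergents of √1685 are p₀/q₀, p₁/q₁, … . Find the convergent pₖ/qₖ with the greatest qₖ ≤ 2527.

34522/841

√1685 = [41; 20, 1, 1, 20, 82, …] (period length 5).
Convergents:
  p_0/q_0 = 41/1
  p_1/q_1 = 821/20
  p_2/q_2 = 862/21
  p_3/q_3 = 1683/41
  p_4/q_4 = 34522/841
  p_5/q_5 = 2832487/69003
q_4 = 841 ≤ 2527 < 69003 = q_5, so the answer is 34522/841.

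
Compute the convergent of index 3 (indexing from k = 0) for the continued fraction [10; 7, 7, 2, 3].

1085/107

Using pₖ = aₖpₖ₋₁ + pₖ₋₂, qₖ = aₖqₖ₋₁ + qₖ₋₂ (with p₋₁=1, p₋₂=0, q₋₁=0, q₋₂=1):
  k=0: a=10, p=10, q=1
  k=1: a=7, p=71, q=7
  k=2: a=7, p=507, q=50
  k=3: a=2, p=1085, q=107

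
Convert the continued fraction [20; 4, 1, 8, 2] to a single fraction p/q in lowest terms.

Using pₖ = aₖpₖ₋₁ + pₖ₋₂ and qₖ = aₖqₖ₋₁ + qₖ₋₂:
  k=0: a=20, p=20, q=1
  k=1: a=4, p=81, q=4
  k=2: a=1, p=101, q=5
  k=3: a=8, p=889, q=44
  k=4: a=2, p=1879, q=93

1879/93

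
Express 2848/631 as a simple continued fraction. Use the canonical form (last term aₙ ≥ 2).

2848 = 4×631 + 324
631 = 1×324 + 307
324 = 1×307 + 17
307 = 18×17 + 1
17 = 17×1 + 0  (stop)
So 2848/631 = [4; 1, 1, 18, 17].

[4; 1, 1, 18, 17]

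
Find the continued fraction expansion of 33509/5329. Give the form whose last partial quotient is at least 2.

[6; 3, 2, 8, 3, 9, 3]

33509 = 6*5329 + 1535
5329 = 3*1535 + 724
1535 = 2*724 + 87
724 = 8*87 + 28
87 = 3*28 + 3
28 = 9*3 + 1
3 = 3*1 + 0  (stop)
So 33509/5329 = [6; 3, 2, 8, 3, 9, 3].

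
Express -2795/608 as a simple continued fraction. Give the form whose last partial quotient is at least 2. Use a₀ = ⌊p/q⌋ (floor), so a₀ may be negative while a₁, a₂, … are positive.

[-5; 2, 2, 13, 9]

-2795 = -5·608 + 245
608 = 2·245 + 118
245 = 2·118 + 9
118 = 13·9 + 1
9 = 9·1 + 0  (stop)
So -2795/608 = [-5; 2, 2, 13, 9].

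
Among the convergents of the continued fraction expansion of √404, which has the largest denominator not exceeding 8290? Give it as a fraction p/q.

80801/4020

√404 = [20; 10, 40, …] (period length 2).
Convergents:
  p_0/q_0 = 20/1
  p_1/q_1 = 201/10
  p_2/q_2 = 8060/401
  p_3/q_3 = 80801/4020
  p_4/q_4 = 3240100/161201
q_3 = 4020 ≤ 8290 < 161201 = q_4, so the answer is 80801/4020.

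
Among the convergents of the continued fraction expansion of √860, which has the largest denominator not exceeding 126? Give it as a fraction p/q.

√860 = [29; 3, 14, 3, 58, …] (period length 4).
Convergents:
  p_0/q_0 = 29/1
  p_1/q_1 = 88/3
  p_2/q_2 = 1261/43
  p_3/q_3 = 3871/132
q_2 = 43 ≤ 126 < 132 = q_3, so the answer is 1261/43.

1261/43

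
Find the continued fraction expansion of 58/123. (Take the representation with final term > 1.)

58 = 0*123 + 58
123 = 2*58 + 7
58 = 8*7 + 2
7 = 3*2 + 1
2 = 2*1 + 0  (stop)
So 58/123 = [0; 2, 8, 3, 2].

[0; 2, 8, 3, 2]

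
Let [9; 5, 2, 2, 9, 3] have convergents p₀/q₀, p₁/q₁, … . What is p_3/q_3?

248/27

Using pₖ = aₖpₖ₋₁ + pₖ₋₂, qₖ = aₖqₖ₋₁ + qₖ₋₂ (with p₋₁=1, p₋₂=0, q₋₁=0, q₋₂=1):
  k=0: a=9, p=9, q=1
  k=1: a=5, p=46, q=5
  k=2: a=2, p=101, q=11
  k=3: a=2, p=248, q=27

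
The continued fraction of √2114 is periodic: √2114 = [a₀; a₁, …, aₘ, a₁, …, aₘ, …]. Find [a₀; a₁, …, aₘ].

a₀ = ⌊√2114⌋ = 45.
With m₀=0, d₀=1 and mₖ₊₁ = dₖaₖ − mₖ, dₖ₊₁ = (n − mₖ₊₁²)/dₖ, aₖ₊₁ = ⌊(a₀+mₖ₊₁)/dₖ₊₁⌋:
  k=1: m=45, d=89, a=1
  k=2: m=44, d=2, a=44
  k=3: m=44, d=89, a=1
  k=4: m=45, d=1, a=90
d=1 and a=2a₀=90 at k=4, so the next step gives (m, d) = (45, 89) again — its k=1 value — and the period has length 4.

[45; 1, 44, 1, 90]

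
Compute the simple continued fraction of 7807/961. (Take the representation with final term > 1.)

[8; 8, 13, 4, 2]

7807 = 8·961 + 119
961 = 8·119 + 9
119 = 13·9 + 2
9 = 4·2 + 1
2 = 2·1 + 0  (stop)
So 7807/961 = [8; 8, 13, 4, 2].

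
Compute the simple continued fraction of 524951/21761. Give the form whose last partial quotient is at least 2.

524951 = 24*21761 + 2687
21761 = 8*2687 + 265
2687 = 10*265 + 37
265 = 7*37 + 6
37 = 6*6 + 1
6 = 6*1 + 0  (stop)
So 524951/21761 = [24; 8, 10, 7, 6, 6].

[24; 8, 10, 7, 6, 6]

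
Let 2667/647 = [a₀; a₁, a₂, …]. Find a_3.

2667 = 4·647 + 79   →  a_0 = 4
647 = 8·79 + 15   →  a_1 = 8
79 = 5·15 + 4   →  a_2 = 5
15 = 3·4 + 3   →  a_3 = 3

3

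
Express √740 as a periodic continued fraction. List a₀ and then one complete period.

[27; 4, 1, 12, 1, 4, 54]

a₀ = ⌊√740⌋ = 27.
With m₀=0, d₀=1 and mₖ₊₁ = dₖaₖ − mₖ, dₖ₊₁ = (n − mₖ₊₁²)/dₖ, aₖ₊₁ = ⌊(a₀+mₖ₊₁)/dₖ₊₁⌋:
  k=1: m=27, d=11, a=4
  k=2: m=17, d=41, a=1
  k=3: m=24, d=4, a=12
  k=4: m=24, d=41, a=1
  k=5: m=17, d=11, a=4
  k=6: m=27, d=1, a=54
d=1 and a=2a₀=54 at k=6, so the next step gives (m, d) = (27, 11) again — its k=1 value — and the period has length 6.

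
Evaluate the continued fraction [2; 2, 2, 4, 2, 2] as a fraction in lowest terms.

Using pₖ = aₖpₖ₋₁ + pₖ₋₂ and qₖ = aₖqₖ₋₁ + qₖ₋₂:
  k=0: a=2, p=2, q=1
  k=1: a=2, p=5, q=2
  k=2: a=2, p=12, q=5
  k=3: a=4, p=53, q=22
  k=4: a=2, p=118, q=49
  k=5: a=2, p=289, q=120

289/120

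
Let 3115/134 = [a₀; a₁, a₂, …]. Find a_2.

3115 = 23·134 + 33   →  a_0 = 23
134 = 4·33 + 2   →  a_1 = 4
33 = 16·2 + 1   →  a_2 = 16

16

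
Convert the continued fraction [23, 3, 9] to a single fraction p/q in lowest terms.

653/28

Using pₖ = aₖpₖ₋₁ + pₖ₋₂ and qₖ = aₖqₖ₋₁ + qₖ₋₂:
  k=0: a=23, p=23, q=1
  k=1: a=3, p=70, q=3
  k=2: a=9, p=653, q=28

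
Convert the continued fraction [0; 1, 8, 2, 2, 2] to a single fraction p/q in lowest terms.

101/113

Fold from the inside: start with 2/1.
  2 + 1/2 = 5/2
  2 + 2/5 = 12/5
  8 + 5/12 = 101/12
  1 + 12/101 = 113/101
  0 + 101/113 = 101/113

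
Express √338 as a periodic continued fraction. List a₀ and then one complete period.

a₀ = ⌊√338⌋ = 18.
With m₀=0, d₀=1 and mₖ₊₁ = dₖaₖ − mₖ, dₖ₊₁ = (n − mₖ₊₁²)/dₖ, aₖ₊₁ = ⌊(a₀+mₖ₊₁)/dₖ₊₁⌋:
  k=1: m=18, d=14, a=2
  k=2: m=10, d=17, a=1
  k=3: m=7, d=17, a=1
  k=4: m=10, d=14, a=2
  k=5: m=18, d=1, a=36
d=1 and a=2a₀=36 at k=5, so the next step gives (m, d) = (18, 14) again — its k=1 value — and the period has length 5.

[18; 2, 1, 1, 2, 36]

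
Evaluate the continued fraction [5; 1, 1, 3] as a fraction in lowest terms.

Using pₖ = aₖpₖ₋₁ + pₖ₋₂ and qₖ = aₖqₖ₋₁ + qₖ₋₂:
  k=0: a=5, p=5, q=1
  k=1: a=1, p=6, q=1
  k=2: a=1, p=11, q=2
  k=3: a=3, p=39, q=7

39/7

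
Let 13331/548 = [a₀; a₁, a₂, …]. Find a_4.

13331 = 24·548 + 179   →  a_0 = 24
548 = 3·179 + 11   →  a_1 = 3
179 = 16·11 + 3   →  a_2 = 16
11 = 3·3 + 2   →  a_3 = 3
3 = 1·2 + 1   →  a_4 = 1

1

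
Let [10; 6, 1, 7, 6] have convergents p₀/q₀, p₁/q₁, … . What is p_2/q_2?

71/7

Using pₖ = aₖpₖ₋₁ + pₖ₋₂, qₖ = aₖqₖ₋₁ + qₖ₋₂ (with p₋₁=1, p₋₂=0, q₋₁=0, q₋₂=1):
  k=0: a=10, p=10, q=1
  k=1: a=6, p=61, q=6
  k=2: a=1, p=71, q=7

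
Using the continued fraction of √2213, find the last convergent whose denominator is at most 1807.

51982/1105

√2213 = [47; 23, 1, 1, 23, 94, …] (period length 5).
Convergents:
  p_0/q_0 = 47/1
  p_1/q_1 = 1082/23
  p_2/q_2 = 1129/24
  p_3/q_3 = 2211/47
  p_4/q_4 = 51982/1105
  p_5/q_5 = 4888519/103917
q_4 = 1105 ≤ 1807 < 103917 = q_5, so the answer is 51982/1105.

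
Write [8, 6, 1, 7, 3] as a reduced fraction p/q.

1401/172

Fold from the inside: start with 3/1.
  7 + 1/3 = 22/3
  1 + 3/22 = 25/22
  6 + 22/25 = 172/25
  8 + 25/172 = 1401/172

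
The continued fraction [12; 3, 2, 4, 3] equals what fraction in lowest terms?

Fold from the inside: start with 3/1.
  4 + 1/3 = 13/3
  2 + 3/13 = 29/13
  3 + 13/29 = 100/29
  12 + 29/100 = 1229/100

1229/100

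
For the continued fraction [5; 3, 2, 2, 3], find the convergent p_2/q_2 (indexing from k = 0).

37/7

Using pₖ = aₖpₖ₋₁ + pₖ₋₂, qₖ = aₖqₖ₋₁ + qₖ₋₂ (with p₋₁=1, p₋₂=0, q₋₁=0, q₋₂=1):
  k=0: a=5, p=5, q=1
  k=1: a=3, p=16, q=3
  k=2: a=2, p=37, q=7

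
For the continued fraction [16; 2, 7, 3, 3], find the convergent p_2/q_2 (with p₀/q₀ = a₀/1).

247/15

Using pₖ = aₖpₖ₋₁ + pₖ₋₂, qₖ = aₖqₖ₋₁ + qₖ₋₂ (with p₋₁=1, p₋₂=0, q₋₁=0, q₋₂=1):
  k=0: a=16, p=16, q=1
  k=1: a=2, p=33, q=2
  k=2: a=7, p=247, q=15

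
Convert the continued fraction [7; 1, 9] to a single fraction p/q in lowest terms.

Using pₖ = aₖpₖ₋₁ + pₖ₋₂ and qₖ = aₖqₖ₋₁ + qₖ₋₂:
  k=0: a=7, p=7, q=1
  k=1: a=1, p=8, q=1
  k=2: a=9, p=79, q=10

79/10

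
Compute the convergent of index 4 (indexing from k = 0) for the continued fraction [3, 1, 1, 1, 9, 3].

Using pₖ = aₖpₖ₋₁ + pₖ₋₂, qₖ = aₖqₖ₋₁ + qₖ₋₂ (with p₋₁=1, p₋₂=0, q₋₁=0, q₋₂=1):
  k=0: a=3, p=3, q=1
  k=1: a=1, p=4, q=1
  k=2: a=1, p=7, q=2
  k=3: a=1, p=11, q=3
  k=4: a=9, p=106, q=29

106/29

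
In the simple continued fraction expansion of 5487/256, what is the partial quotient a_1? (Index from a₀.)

2

5487 = 21·256 + 111   →  a_0 = 21
256 = 2·111 + 34   →  a_1 = 2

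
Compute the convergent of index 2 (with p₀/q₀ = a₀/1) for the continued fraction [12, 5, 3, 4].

195/16

Using pₖ = aₖpₖ₋₁ + pₖ₋₂, qₖ = aₖqₖ₋₁ + qₖ₋₂ (with p₋₁=1, p₋₂=0, q₋₁=0, q₋₂=1):
  k=0: a=12, p=12, q=1
  k=1: a=5, p=61, q=5
  k=2: a=3, p=195, q=16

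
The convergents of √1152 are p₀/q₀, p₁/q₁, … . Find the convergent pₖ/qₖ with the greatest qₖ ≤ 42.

577/17

√1152 = [33; 1, 15, 1, 66, …] (period length 4).
Convergents:
  p_0/q_0 = 33/1
  p_1/q_1 = 34/1
  p_2/q_2 = 543/16
  p_3/q_3 = 577/17
  p_4/q_4 = 38625/1138
q_3 = 17 ≤ 42 < 1138 = q_4, so the answer is 577/17.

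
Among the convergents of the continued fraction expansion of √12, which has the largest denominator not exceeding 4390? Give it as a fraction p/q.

8733/2521

√12 = [3; 2, 6, …] (period length 2).
Convergents:
  p_0/q_0 = 3/1
  p_1/q_1 = 7/2
  p_2/q_2 = 45/13
  p_3/q_3 = 97/28
  p_4/q_4 = 627/181
  p_5/q_5 = 1351/390
  p_6/q_6 = 8733/2521
  p_7/q_7 = 18817/5432
q_6 = 2521 ≤ 4390 < 5432 = q_7, so the answer is 8733/2521.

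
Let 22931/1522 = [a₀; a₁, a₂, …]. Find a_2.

22931 = 15·1522 + 101   →  a_0 = 15
1522 = 15·101 + 7   →  a_1 = 15
101 = 14·7 + 3   →  a_2 = 14

14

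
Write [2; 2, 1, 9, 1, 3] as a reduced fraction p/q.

293/125

Using pₖ = aₖpₖ₋₁ + pₖ₋₂ and qₖ = aₖqₖ₋₁ + qₖ₋₂:
  k=0: a=2, p=2, q=1
  k=1: a=2, p=5, q=2
  k=2: a=1, p=7, q=3
  k=3: a=9, p=68, q=29
  k=4: a=1, p=75, q=32
  k=5: a=3, p=293, q=125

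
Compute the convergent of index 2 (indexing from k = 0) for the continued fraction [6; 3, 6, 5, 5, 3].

120/19

Using pₖ = aₖpₖ₋₁ + pₖ₋₂, qₖ = aₖqₖ₋₁ + qₖ₋₂ (with p₋₁=1, p₋₂=0, q₋₁=0, q₋₂=1):
  k=0: a=6, p=6, q=1
  k=1: a=3, p=19, q=3
  k=2: a=6, p=120, q=19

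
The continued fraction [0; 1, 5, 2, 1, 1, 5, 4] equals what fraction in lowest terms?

Using pₖ = aₖpₖ₋₁ + pₖ₋₂ and qₖ = aₖqₖ₋₁ + qₖ₋₂:
  k=0: a=0, p=0, q=1
  k=1: a=1, p=1, q=1
  k=2: a=5, p=5, q=6
  k=3: a=2, p=11, q=13
  k=4: a=1, p=16, q=19
  k=5: a=1, p=27, q=32
  k=6: a=5, p=151, q=179
  k=7: a=4, p=631, q=748

631/748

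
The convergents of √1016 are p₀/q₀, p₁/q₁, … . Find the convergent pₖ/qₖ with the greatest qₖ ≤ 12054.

130049/4080

√1016 = [31; 1, 6, 1, 62, …] (period length 4).
Convergents:
  p_0/q_0 = 31/1
  p_1/q_1 = 32/1
  p_2/q_2 = 223/7
  p_3/q_3 = 255/8
  p_4/q_4 = 16033/503
  p_5/q_5 = 16288/511
  p_6/q_6 = 113761/3569
  p_7/q_7 = 130049/4080
  p_8/q_8 = 8176799/256529
q_7 = 4080 ≤ 12054 < 256529 = q_8, so the answer is 130049/4080.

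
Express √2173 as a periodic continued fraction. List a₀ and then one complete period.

a₀ = ⌊√2173⌋ = 46.
With m₀=0, d₀=1 and mₖ₊₁ = dₖaₖ − mₖ, dₖ₊₁ = (n − mₖ₊₁²)/dₖ, aₖ₊₁ = ⌊(a₀+mₖ₊₁)/dₖ₊₁⌋:
  k=1: m=46, d=57, a=1
  k=2: m=11, d=36, a=1
  k=3: m=25, d=43, a=1
  k=4: m=18, d=43, a=1
  k=5: m=25, d=36, a=1
  k=6: m=11, d=57, a=1
  k=7: m=46, d=1, a=92
d=1 and a=2a₀=92 at k=7, so the next step gives (m, d) = (46, 57) again — its k=1 value — and the period has length 7.

[46; 1, 1, 1, 1, 1, 1, 92]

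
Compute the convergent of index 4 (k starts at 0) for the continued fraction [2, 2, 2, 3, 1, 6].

53/22

Using pₖ = aₖpₖ₋₁ + pₖ₋₂, qₖ = aₖqₖ₋₁ + qₖ₋₂ (with p₋₁=1, p₋₂=0, q₋₁=0, q₋₂=1):
  k=0: a=2, p=2, q=1
  k=1: a=2, p=5, q=2
  k=2: a=2, p=12, q=5
  k=3: a=3, p=41, q=17
  k=4: a=1, p=53, q=22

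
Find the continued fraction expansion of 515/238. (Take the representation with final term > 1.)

515 = 2×238 + 39
238 = 6×39 + 4
39 = 9×4 + 3
4 = 1×3 + 1
3 = 3×1 + 0  (stop)
So 515/238 = [2; 6, 9, 1, 3].

[2; 6, 9, 1, 3]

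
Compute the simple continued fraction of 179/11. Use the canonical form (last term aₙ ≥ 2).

[16; 3, 1, 2]

179 = 16×11 + 3
11 = 3×3 + 2
3 = 1×2 + 1
2 = 2×1 + 0  (stop)
So 179/11 = [16; 3, 1, 2].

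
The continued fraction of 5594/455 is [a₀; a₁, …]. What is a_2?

5594 = 12·455 + 134   →  a_0 = 12
455 = 3·134 + 53   →  a_1 = 3
134 = 2·53 + 28   →  a_2 = 2

2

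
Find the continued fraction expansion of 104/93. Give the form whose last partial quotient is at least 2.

104 = 1×93 + 11
93 = 8×11 + 5
11 = 2×5 + 1
5 = 5×1 + 0  (stop)
So 104/93 = [1; 8, 2, 5].

[1; 8, 2, 5]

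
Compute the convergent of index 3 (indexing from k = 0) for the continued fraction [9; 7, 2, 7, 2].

1023/112

Using pₖ = aₖpₖ₋₁ + pₖ₋₂, qₖ = aₖqₖ₋₁ + qₖ₋₂ (with p₋₁=1, p₋₂=0, q₋₁=0, q₋₂=1):
  k=0: a=9, p=9, q=1
  k=1: a=7, p=64, q=7
  k=2: a=2, p=137, q=15
  k=3: a=7, p=1023, q=112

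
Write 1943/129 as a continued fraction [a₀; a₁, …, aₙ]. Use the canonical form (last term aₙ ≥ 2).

[15; 16, 8]

1943 = 15*129 + 8
129 = 16*8 + 1
8 = 8*1 + 0  (stop)
So 1943/129 = [15; 16, 8].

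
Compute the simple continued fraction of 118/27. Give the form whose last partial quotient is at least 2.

[4; 2, 1, 2, 3]

118 = 4·27 + 10
27 = 2·10 + 7
10 = 1·7 + 3
7 = 2·3 + 1
3 = 3·1 + 0  (stop)
So 118/27 = [4; 2, 1, 2, 3].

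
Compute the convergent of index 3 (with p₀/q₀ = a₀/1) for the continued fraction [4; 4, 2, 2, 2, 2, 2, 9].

Using pₖ = aₖpₖ₋₁ + pₖ₋₂, qₖ = aₖqₖ₋₁ + qₖ₋₂ (with p₋₁=1, p₋₂=0, q₋₁=0, q₋₂=1):
  k=0: a=4, p=4, q=1
  k=1: a=4, p=17, q=4
  k=2: a=2, p=38, q=9
  k=3: a=2, p=93, q=22

93/22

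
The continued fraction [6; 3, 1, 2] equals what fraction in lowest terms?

Using pₖ = aₖpₖ₋₁ + pₖ₋₂ and qₖ = aₖqₖ₋₁ + qₖ₋₂:
  k=0: a=6, p=6, q=1
  k=1: a=3, p=19, q=3
  k=2: a=1, p=25, q=4
  k=3: a=2, p=69, q=11

69/11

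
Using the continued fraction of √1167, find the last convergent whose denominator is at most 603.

11854/347

√1167 = [34; 6, 5, 11, 5, 6, 68, …] (period length 6).
Convergents:
  p_0/q_0 = 34/1
  p_1/q_1 = 205/6
  p_2/q_2 = 1059/31
  p_3/q_3 = 11854/347
  p_4/q_4 = 60329/1766
q_3 = 347 ≤ 603 < 1766 = q_4, so the answer is 11854/347.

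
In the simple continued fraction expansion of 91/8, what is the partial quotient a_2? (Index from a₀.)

1

91 = 11·8 + 3   →  a_0 = 11
8 = 2·3 + 2   →  a_1 = 2
3 = 1·2 + 1   →  a_2 = 1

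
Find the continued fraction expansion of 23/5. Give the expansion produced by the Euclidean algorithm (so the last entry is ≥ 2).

23 = 4×5 + 3
5 = 1×3 + 2
3 = 1×2 + 1
2 = 2×1 + 0  (stop)
So 23/5 = [4; 1, 1, 2].

[4; 1, 1, 2]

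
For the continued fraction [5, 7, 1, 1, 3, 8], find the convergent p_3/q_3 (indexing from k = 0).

77/15

Using pₖ = aₖpₖ₋₁ + pₖ₋₂, qₖ = aₖqₖ₋₁ + qₖ₋₂ (with p₋₁=1, p₋₂=0, q₋₁=0, q₋₂=1):
  k=0: a=5, p=5, q=1
  k=1: a=7, p=36, q=7
  k=2: a=1, p=41, q=8
  k=3: a=1, p=77, q=15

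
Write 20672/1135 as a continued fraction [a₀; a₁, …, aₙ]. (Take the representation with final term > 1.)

[18; 4, 1, 2, 4, 2, 2, 3]

20672 = 18*1135 + 242
1135 = 4*242 + 167
242 = 1*167 + 75
167 = 2*75 + 17
75 = 4*17 + 7
17 = 2*7 + 3
7 = 2*3 + 1
3 = 3*1 + 0  (stop)
So 20672/1135 = [18; 4, 1, 2, 4, 2, 2, 3].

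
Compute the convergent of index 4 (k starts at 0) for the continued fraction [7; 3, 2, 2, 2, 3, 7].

Using pₖ = aₖpₖ₋₁ + pₖ₋₂, qₖ = aₖqₖ₋₁ + qₖ₋₂ (with p₋₁=1, p₋₂=0, q₋₁=0, q₋₂=1):
  k=0: a=7, p=7, q=1
  k=1: a=3, p=22, q=3
  k=2: a=2, p=51, q=7
  k=3: a=2, p=124, q=17
  k=4: a=2, p=299, q=41

299/41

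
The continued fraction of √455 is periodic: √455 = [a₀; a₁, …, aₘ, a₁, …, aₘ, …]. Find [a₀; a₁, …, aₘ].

[21; 3, 42]

a₀ = ⌊√455⌋ = 21.
With m₀=0, d₀=1 and mₖ₊₁ = dₖaₖ − mₖ, dₖ₊₁ = (n − mₖ₊₁²)/dₖ, aₖ₊₁ = ⌊(a₀+mₖ₊₁)/dₖ₊₁⌋:
  k=1: m=21, d=14, a=3
  k=2: m=21, d=1, a=42
d=1 and a=2a₀=42 at k=2, so the next step gives (m, d) = (21, 14) again — its k=1 value — and the period has length 2.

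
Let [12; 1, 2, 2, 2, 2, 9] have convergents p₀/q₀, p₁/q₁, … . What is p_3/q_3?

89/7

Using pₖ = aₖpₖ₋₁ + pₖ₋₂, qₖ = aₖqₖ₋₁ + qₖ₋₂ (with p₋₁=1, p₋₂=0, q₋₁=0, q₋₂=1):
  k=0: a=12, p=12, q=1
  k=1: a=1, p=13, q=1
  k=2: a=2, p=38, q=3
  k=3: a=2, p=89, q=7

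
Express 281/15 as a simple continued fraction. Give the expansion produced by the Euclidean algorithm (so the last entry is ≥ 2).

281 = 18*15 + 11
15 = 1*11 + 4
11 = 2*4 + 3
4 = 1*3 + 1
3 = 3*1 + 0  (stop)
So 281/15 = [18; 1, 2, 1, 3].

[18; 1, 2, 1, 3]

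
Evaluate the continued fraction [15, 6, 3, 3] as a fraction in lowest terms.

955/63

Fold from the inside: start with 3/1.
  3 + 1/3 = 10/3
  6 + 3/10 = 63/10
  15 + 10/63 = 955/63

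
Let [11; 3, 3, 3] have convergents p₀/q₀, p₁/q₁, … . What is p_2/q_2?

Using pₖ = aₖpₖ₋₁ + pₖ₋₂, qₖ = aₖqₖ₋₁ + qₖ₋₂ (with p₋₁=1, p₋₂=0, q₋₁=0, q₋₂=1):
  k=0: a=11, p=11, q=1
  k=1: a=3, p=34, q=3
  k=2: a=3, p=113, q=10

113/10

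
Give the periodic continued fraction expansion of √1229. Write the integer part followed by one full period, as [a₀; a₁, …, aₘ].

[35; 17, 1, 1, 17, 70]

a₀ = ⌊√1229⌋ = 35.
With m₀=0, d₀=1 and mₖ₊₁ = dₖaₖ − mₖ, dₖ₊₁ = (n − mₖ₊₁²)/dₖ, aₖ₊₁ = ⌊(a₀+mₖ₊₁)/dₖ₊₁⌋:
  k=1: m=35, d=4, a=17
  k=2: m=33, d=35, a=1
  k=3: m=2, d=35, a=1
  k=4: m=33, d=4, a=17
  k=5: m=35, d=1, a=70
d=1 and a=2a₀=70 at k=5, so the next step gives (m, d) = (35, 4) again — its k=1 value — and the period has length 5.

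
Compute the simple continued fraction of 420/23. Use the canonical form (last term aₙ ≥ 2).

[18; 3, 1, 5]

420 = 18×23 + 6
23 = 3×6 + 5
6 = 1×5 + 1
5 = 5×1 + 0  (stop)
So 420/23 = [18; 3, 1, 5].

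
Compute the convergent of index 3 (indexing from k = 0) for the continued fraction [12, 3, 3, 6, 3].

775/63

Using pₖ = aₖpₖ₋₁ + pₖ₋₂, qₖ = aₖqₖ₋₁ + qₖ₋₂ (with p₋₁=1, p₋₂=0, q₋₁=0, q₋₂=1):
  k=0: a=12, p=12, q=1
  k=1: a=3, p=37, q=3
  k=2: a=3, p=123, q=10
  k=3: a=6, p=775, q=63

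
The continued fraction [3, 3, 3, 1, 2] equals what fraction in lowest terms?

119/36

Using pₖ = aₖpₖ₋₁ + pₖ₋₂ and qₖ = aₖqₖ₋₁ + qₖ₋₂:
  k=0: a=3, p=3, q=1
  k=1: a=3, p=10, q=3
  k=2: a=3, p=33, q=10
  k=3: a=1, p=43, q=13
  k=4: a=2, p=119, q=36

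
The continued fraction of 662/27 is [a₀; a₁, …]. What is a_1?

662 = 24·27 + 14   →  a_0 = 24
27 = 1·14 + 13   →  a_1 = 1

1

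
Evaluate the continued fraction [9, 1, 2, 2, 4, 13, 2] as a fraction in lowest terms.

8263/851

Using pₖ = aₖpₖ₋₁ + pₖ₋₂ and qₖ = aₖqₖ₋₁ + qₖ₋₂:
  k=0: a=9, p=9, q=1
  k=1: a=1, p=10, q=1
  k=2: a=2, p=29, q=3
  k=3: a=2, p=68, q=7
  k=4: a=4, p=301, q=31
  k=5: a=13, p=3981, q=410
  k=6: a=2, p=8263, q=851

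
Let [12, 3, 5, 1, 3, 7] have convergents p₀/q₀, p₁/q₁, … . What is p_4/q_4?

Using pₖ = aₖpₖ₋₁ + pₖ₋₂, qₖ = aₖqₖ₋₁ + qₖ₋₂ (with p₋₁=1, p₋₂=0, q₋₁=0, q₋₂=1):
  k=0: a=12, p=12, q=1
  k=1: a=3, p=37, q=3
  k=2: a=5, p=197, q=16
  k=3: a=1, p=234, q=19
  k=4: a=3, p=899, q=73

899/73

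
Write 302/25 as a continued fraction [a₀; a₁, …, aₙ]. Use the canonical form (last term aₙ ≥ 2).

302 = 12×25 + 2
25 = 12×2 + 1
2 = 2×1 + 0  (stop)
So 302/25 = [12; 12, 2].

[12; 12, 2]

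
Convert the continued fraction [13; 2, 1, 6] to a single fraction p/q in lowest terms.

267/20

Fold from the inside: start with 6/1.
  1 + 1/6 = 7/6
  2 + 6/7 = 20/7
  13 + 7/20 = 267/20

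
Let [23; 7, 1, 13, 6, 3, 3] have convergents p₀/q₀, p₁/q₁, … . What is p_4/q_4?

Using pₖ = aₖpₖ₋₁ + pₖ₋₂, qₖ = aₖqₖ₋₁ + qₖ₋₂ (with p₋₁=1, p₋₂=0, q₋₁=0, q₋₂=1):
  k=0: a=23, p=23, q=1
  k=1: a=7, p=162, q=7
  k=2: a=1, p=185, q=8
  k=3: a=13, p=2567, q=111
  k=4: a=6, p=15587, q=674

15587/674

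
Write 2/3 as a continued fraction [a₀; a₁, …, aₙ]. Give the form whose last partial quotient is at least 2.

2 = 0·3 + 2
3 = 1·2 + 1
2 = 2·1 + 0  (stop)
So 2/3 = [0; 1, 2].

[0; 1, 2]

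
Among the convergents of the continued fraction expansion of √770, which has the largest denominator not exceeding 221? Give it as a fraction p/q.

√770 = [27; 1, 2, 1, 54, …] (period length 4).
Convergents:
  p_0/q_0 = 27/1
  p_1/q_1 = 28/1
  p_2/q_2 = 83/3
  p_3/q_3 = 111/4
  p_4/q_4 = 6077/219
  p_5/q_5 = 6188/223
q_4 = 219 ≤ 221 < 223 = q_5, so the answer is 6077/219.

6077/219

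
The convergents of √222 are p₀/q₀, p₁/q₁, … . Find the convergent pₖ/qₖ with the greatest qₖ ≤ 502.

√222 = [14; 1, 8, 1, 28, …] (period length 4).
Convergents:
  p_0/q_0 = 14/1
  p_1/q_1 = 15/1
  p_2/q_2 = 134/9
  p_3/q_3 = 149/10
  p_4/q_4 = 4306/289
  p_5/q_5 = 4455/299
  p_6/q_6 = 39946/2681
q_5 = 299 ≤ 502 < 2681 = q_6, so the answer is 4455/299.

4455/299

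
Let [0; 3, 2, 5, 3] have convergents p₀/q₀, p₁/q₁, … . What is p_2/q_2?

Using pₖ = aₖpₖ₋₁ + pₖ₋₂, qₖ = aₖqₖ₋₁ + qₖ₋₂ (with p₋₁=1, p₋₂=0, q₋₁=0, q₋₂=1):
  k=0: a=0, p=0, q=1
  k=1: a=3, p=1, q=3
  k=2: a=2, p=2, q=7

2/7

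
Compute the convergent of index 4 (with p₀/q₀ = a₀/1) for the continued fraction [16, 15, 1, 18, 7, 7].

Using pₖ = aₖpₖ₋₁ + pₖ₋₂, qₖ = aₖqₖ₋₁ + qₖ₋₂ (with p₋₁=1, p₋₂=0, q₋₁=0, q₋₂=1):
  k=0: a=16, p=16, q=1
  k=1: a=15, p=241, q=15
  k=2: a=1, p=257, q=16
  k=3: a=18, p=4867, q=303
  k=4: a=7, p=34326, q=2137

34326/2137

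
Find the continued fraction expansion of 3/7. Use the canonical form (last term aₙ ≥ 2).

[0; 2, 3]

3 = 0*7 + 3
7 = 2*3 + 1
3 = 3*1 + 0  (stop)
So 3/7 = [0; 2, 3].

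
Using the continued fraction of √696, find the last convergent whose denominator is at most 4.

√696 = [26; 2, 1, 1, 1, 1, 1, 2, 52, …] (period length 8).
Convergents:
  p_0/q_0 = 26/1
  p_1/q_1 = 53/2
  p_2/q_2 = 79/3
  p_3/q_3 = 132/5
q_2 = 3 ≤ 4 < 5 = q_3, so the answer is 79/3.

79/3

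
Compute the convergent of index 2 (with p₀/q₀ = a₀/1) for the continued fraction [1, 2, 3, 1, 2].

10/7

Using pₖ = aₖpₖ₋₁ + pₖ₋₂, qₖ = aₖqₖ₋₁ + qₖ₋₂ (with p₋₁=1, p₋₂=0, q₋₁=0, q₋₂=1):
  k=0: a=1, p=1, q=1
  k=1: a=2, p=3, q=2
  k=2: a=3, p=10, q=7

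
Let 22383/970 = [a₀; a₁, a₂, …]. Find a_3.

2

22383 = 23·970 + 73   →  a_0 = 23
970 = 13·73 + 21   →  a_1 = 13
73 = 3·21 + 10   →  a_2 = 3
21 = 2·10 + 1   →  a_3 = 2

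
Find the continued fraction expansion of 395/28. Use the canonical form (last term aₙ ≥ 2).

[14; 9, 3]

395 = 14·28 + 3
28 = 9·3 + 1
3 = 3·1 + 0  (stop)
So 395/28 = [14; 9, 3].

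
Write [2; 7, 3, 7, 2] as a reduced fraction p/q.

735/344

Using pₖ = aₖpₖ₋₁ + pₖ₋₂ and qₖ = aₖqₖ₋₁ + qₖ₋₂:
  k=0: a=2, p=2, q=1
  k=1: a=7, p=15, q=7
  k=2: a=3, p=47, q=22
  k=3: a=7, p=344, q=161
  k=4: a=2, p=735, q=344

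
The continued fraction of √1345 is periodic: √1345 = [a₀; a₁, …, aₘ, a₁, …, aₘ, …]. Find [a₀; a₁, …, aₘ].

[36; 1, 2, 14, 2, 1, 72]

a₀ = ⌊√1345⌋ = 36.
With m₀=0, d₀=1 and mₖ₊₁ = dₖaₖ − mₖ, dₖ₊₁ = (n − mₖ₊₁²)/dₖ, aₖ₊₁ = ⌊(a₀+mₖ₊₁)/dₖ₊₁⌋:
  k=1: m=36, d=49, a=1
  k=2: m=13, d=24, a=2
  k=3: m=35, d=5, a=14
  k=4: m=35, d=24, a=2
  k=5: m=13, d=49, a=1
  k=6: m=36, d=1, a=72
d=1 and a=2a₀=72 at k=6, so the next step gives (m, d) = (36, 49) again — its k=1 value — and the period has length 6.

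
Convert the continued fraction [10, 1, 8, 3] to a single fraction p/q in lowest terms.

305/28

Using pₖ = aₖpₖ₋₁ + pₖ₋₂ and qₖ = aₖqₖ₋₁ + qₖ₋₂:
  k=0: a=10, p=10, q=1
  k=1: a=1, p=11, q=1
  k=2: a=8, p=98, q=9
  k=3: a=3, p=305, q=28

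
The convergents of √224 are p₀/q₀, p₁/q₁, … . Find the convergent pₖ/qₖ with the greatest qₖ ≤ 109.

449/30

√224 = [14; 1, 28, …] (period length 2).
Convergents:
  p_0/q_0 = 14/1
  p_1/q_1 = 15/1
  p_2/q_2 = 434/29
  p_3/q_3 = 449/30
  p_4/q_4 = 13006/869
q_3 = 30 ≤ 109 < 869 = q_4, so the answer is 449/30.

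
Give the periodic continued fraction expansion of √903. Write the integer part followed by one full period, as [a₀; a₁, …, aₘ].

[30; 20, 60]

a₀ = ⌊√903⌋ = 30.
With m₀=0, d₀=1 and mₖ₊₁ = dₖaₖ − mₖ, dₖ₊₁ = (n − mₖ₊₁²)/dₖ, aₖ₊₁ = ⌊(a₀+mₖ₊₁)/dₖ₊₁⌋:
  k=1: m=30, d=3, a=20
  k=2: m=30, d=1, a=60
d=1 and a=2a₀=60 at k=2, so the next step gives (m, d) = (30, 3) again — its k=1 value — and the period has length 2.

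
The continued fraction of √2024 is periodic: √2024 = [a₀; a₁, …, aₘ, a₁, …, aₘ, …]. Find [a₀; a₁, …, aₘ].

a₀ = ⌊√2024⌋ = 44.
With m₀=0, d₀=1 and mₖ₊₁ = dₖaₖ − mₖ, dₖ₊₁ = (n − mₖ₊₁²)/dₖ, aₖ₊₁ = ⌊(a₀+mₖ₊₁)/dₖ₊₁⌋:
  k=1: m=44, d=88, a=1
  k=2: m=44, d=1, a=88
d=1 and a=2a₀=88 at k=2, so the next step gives (m, d) = (44, 88) again — its k=1 value — and the period has length 2.

[44; 1, 88]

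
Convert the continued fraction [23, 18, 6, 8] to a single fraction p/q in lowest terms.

20519/890

Using pₖ = aₖpₖ₋₁ + pₖ₋₂ and qₖ = aₖqₖ₋₁ + qₖ₋₂:
  k=0: a=23, p=23, q=1
  k=1: a=18, p=415, q=18
  k=2: a=6, p=2513, q=109
  k=3: a=8, p=20519, q=890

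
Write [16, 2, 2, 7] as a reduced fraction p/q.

607/37

Using pₖ = aₖpₖ₋₁ + pₖ₋₂ and qₖ = aₖqₖ₋₁ + qₖ₋₂:
  k=0: a=16, p=16, q=1
  k=1: a=2, p=33, q=2
  k=2: a=2, p=82, q=5
  k=3: a=7, p=607, q=37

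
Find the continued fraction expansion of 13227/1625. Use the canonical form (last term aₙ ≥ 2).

[8; 7, 6, 3, 3, 1, 2]

13227 = 8·1625 + 227
1625 = 7·227 + 36
227 = 6·36 + 11
36 = 3·11 + 3
11 = 3·3 + 2
3 = 1·2 + 1
2 = 2·1 + 0  (stop)
So 13227/1625 = [8; 7, 6, 3, 3, 1, 2].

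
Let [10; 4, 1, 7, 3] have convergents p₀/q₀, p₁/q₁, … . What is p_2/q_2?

51/5

Using pₖ = aₖpₖ₋₁ + pₖ₋₂, qₖ = aₖqₖ₋₁ + qₖ₋₂ (with p₋₁=1, p₋₂=0, q₋₁=0, q₋₂=1):
  k=0: a=10, p=10, q=1
  k=1: a=4, p=41, q=4
  k=2: a=1, p=51, q=5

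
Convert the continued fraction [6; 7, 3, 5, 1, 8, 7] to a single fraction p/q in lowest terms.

53647/8742

Using pₖ = aₖpₖ₋₁ + pₖ₋₂ and qₖ = aₖqₖ₋₁ + qₖ₋₂:
  k=0: a=6, p=6, q=1
  k=1: a=7, p=43, q=7
  k=2: a=3, p=135, q=22
  k=3: a=5, p=718, q=117
  k=4: a=1, p=853, q=139
  k=5: a=8, p=7542, q=1229
  k=6: a=7, p=53647, q=8742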